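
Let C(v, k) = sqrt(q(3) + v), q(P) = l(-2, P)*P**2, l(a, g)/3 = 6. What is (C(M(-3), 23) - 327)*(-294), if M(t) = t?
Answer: 96138 - 294*sqrt(159) ≈ 92431.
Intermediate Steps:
l(a, g) = 18 (l(a, g) = 3*6 = 18)
q(P) = 18*P**2
C(v, k) = sqrt(162 + v) (C(v, k) = sqrt(18*3**2 + v) = sqrt(18*9 + v) = sqrt(162 + v))
(C(M(-3), 23) - 327)*(-294) = (sqrt(162 - 3) - 327)*(-294) = (sqrt(159) - 327)*(-294) = (-327 + sqrt(159))*(-294) = 96138 - 294*sqrt(159)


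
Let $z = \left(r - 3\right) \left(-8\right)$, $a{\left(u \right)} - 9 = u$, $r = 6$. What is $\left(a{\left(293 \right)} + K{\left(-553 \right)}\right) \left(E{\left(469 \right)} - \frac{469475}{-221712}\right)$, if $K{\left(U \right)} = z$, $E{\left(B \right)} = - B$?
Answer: $- \frac{14388369967}{110856} \approx -1.2979 \cdot 10^{5}$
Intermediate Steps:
$a{\left(u \right)} = 9 + u$
$z = -24$ ($z = \left(6 - 3\right) \left(-8\right) = 3 \left(-8\right) = -24$)
$K{\left(U \right)} = -24$
$\left(a{\left(293 \right)} + K{\left(-553 \right)}\right) \left(E{\left(469 \right)} - \frac{469475}{-221712}\right) = \left(\left(9 + 293\right) - 24\right) \left(\left(-1\right) 469 - \frac{469475}{-221712}\right) = \left(302 - 24\right) \left(-469 - - \frac{469475}{221712}\right) = 278 \left(-469 + \frac{469475}{221712}\right) = 278 \left(- \frac{103513453}{221712}\right) = - \frac{14388369967}{110856}$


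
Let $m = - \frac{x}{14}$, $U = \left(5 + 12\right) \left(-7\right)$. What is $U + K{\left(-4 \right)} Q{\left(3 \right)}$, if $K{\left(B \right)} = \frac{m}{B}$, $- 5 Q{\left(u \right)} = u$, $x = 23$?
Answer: $- \frac{33389}{280} \approx -119.25$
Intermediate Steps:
$Q{\left(u \right)} = - \frac{u}{5}$
$U = -119$ ($U = 17 \left(-7\right) = -119$)
$m = - \frac{23}{14} \approx -1.6429$
$K{\left(B \right)} = - \frac{23}{14 B}$
$U + K{\left(-4 \right)} Q{\left(3 \right)} = -119 + - \frac{23}{14 \left(-4\right)} \left(\left(- \frac{1}{5}\right) 3\right) = -119 + \left(- \frac{23}{14}\right) \left(- \frac{1}{4}\right) \left(- \frac{3}{5}\right) = -119 + \frac{23}{56} \left(- \frac{3}{5}\right) = -119 - \frac{69}{280} = - \frac{33389}{280}$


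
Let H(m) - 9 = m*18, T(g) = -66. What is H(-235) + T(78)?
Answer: -4287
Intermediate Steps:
H(m) = 9 + 18*m (H(m) = 9 + m*18 = 9 + 18*m)
H(-235) + T(78) = (9 + 18*(-235)) - 66 = (9 - 4230) - 66 = -4221 - 66 = -4287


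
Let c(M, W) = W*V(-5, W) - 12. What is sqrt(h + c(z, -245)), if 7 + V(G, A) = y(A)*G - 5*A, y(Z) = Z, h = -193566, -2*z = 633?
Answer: I*sqrt(792113) ≈ 890.01*I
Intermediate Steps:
z = -633/2 (z = -1/2*633 = -633/2 ≈ -316.50)
V(G, A) = -7 - 5*A + A*G (V(G, A) = -7 + (A*G - 5*A) = -7 + (-5*A + A*G) = -7 - 5*A + A*G)
c(M, W) = -12 + W*(-7 - 10*W) (c(M, W) = W*(-7 - 5*W + W*(-5)) - 12 = W*(-7 - 5*W - 5*W) - 12 = W*(-7 - 10*W) - 12 = -12 + W*(-7 - 10*W))
sqrt(h + c(z, -245)) = sqrt(-193566 + (-12 - 1*(-245)*(7 + 10*(-245)))) = sqrt(-193566 + (-12 - 1*(-245)*(7 - 2450))) = sqrt(-193566 + (-12 - 1*(-245)*(-2443))) = sqrt(-193566 + (-12 - 598535)) = sqrt(-193566 - 598547) = sqrt(-792113) = I*sqrt(792113)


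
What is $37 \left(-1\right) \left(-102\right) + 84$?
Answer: $3858$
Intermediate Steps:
$37 \left(-1\right) \left(-102\right) + 84 = \left(-37\right) \left(-102\right) + 84 = 3774 + 84 = 3858$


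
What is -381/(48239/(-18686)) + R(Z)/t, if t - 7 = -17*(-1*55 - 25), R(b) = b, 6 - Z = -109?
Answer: 9737720807/65942713 ≈ 147.67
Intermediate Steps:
Z = 115 (Z = 6 - 1*(-109) = 6 + 109 = 115)
t = 1367 (t = 7 - 17*(-1*55 - 25) = 7 - 17*(-55 - 25) = 7 - 17*(-80) = 7 + 1360 = 1367)
-381/(48239/(-18686)) + R(Z)/t = -381/(48239/(-18686)) + 115/1367 = -381/(48239*(-1/18686)) + 115*(1/1367) = -381/(-48239/18686) + 115/1367 = -381*(-18686/48239) + 115/1367 = 7119366/48239 + 115/1367 = 9737720807/65942713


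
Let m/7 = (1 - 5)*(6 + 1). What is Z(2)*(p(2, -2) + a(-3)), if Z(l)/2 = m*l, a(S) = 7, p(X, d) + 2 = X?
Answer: -5488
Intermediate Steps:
m = -196 (m = 7*((1 - 5)*(6 + 1)) = 7*(-4*7) = 7*(-28) = -196)
p(X, d) = -2 + X
Z(l) = -392*l (Z(l) = 2*(-196*l) = -392*l)
Z(2)*(p(2, -2) + a(-3)) = (-392*2)*((-2 + 2) + 7) = -784*(0 + 7) = -784*7 = -5488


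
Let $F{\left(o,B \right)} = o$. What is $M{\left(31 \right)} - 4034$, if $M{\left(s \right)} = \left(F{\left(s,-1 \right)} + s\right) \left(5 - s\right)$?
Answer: $-5646$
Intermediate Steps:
$M{\left(s \right)} = 2 s \left(5 - s\right)$ ($M{\left(s \right)} = \left(s + s\right) \left(5 - s\right) = 2 s \left(5 - s\right)$)
$M{\left(31 \right)} - 4034 = 2 \cdot 31 \left(5 - 31\right) - 4034 = 2 \cdot 31 \left(-26\right) - 4034 = -1612 - 4034 = -5646$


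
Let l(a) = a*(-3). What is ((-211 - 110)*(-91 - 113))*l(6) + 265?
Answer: -1178447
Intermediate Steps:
l(a) = -3*a
((-211 - 110)*(-91 - 113))*l(6) + 265 = ((-211 - 110)*(-91 - 113))*(-3*6) + 265 = -321*(-204)*(-18) + 265 = 65484*(-18) + 265 = -1178712 + 265 = -1178447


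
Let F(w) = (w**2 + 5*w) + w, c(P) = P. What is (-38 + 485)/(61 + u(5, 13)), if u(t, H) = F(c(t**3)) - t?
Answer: 149/5477 ≈ 0.027205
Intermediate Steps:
F(w) = w**2 + 6*w
u(t, H) = -t + t**3*(6 + t**3) (u(t, H) = t**3*(6 + t**3) - t = -t + t**3*(6 + t**3))
(-38 + 485)/(61 + u(5, 13)) = (-38 + 485)/(61 + (5**6 - 1*5 + 6*5**3)) = 447/(61 + (15625 - 5 + 6*125)) = 447/(61 + (15625 - 5 + 750)) = 447/(61 + 16370) = 447/16431 = 447*(1/16431) = 149/5477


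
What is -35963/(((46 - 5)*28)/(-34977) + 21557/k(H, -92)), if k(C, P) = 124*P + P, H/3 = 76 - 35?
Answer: 14465595286500/767201189 ≈ 18855.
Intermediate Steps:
H = 123 (H = 3*(76 - 35) = 3*41 = 123)
k(C, P) = 125*P
-35963/(((46 - 5)*28)/(-34977) + 21557/k(H, -92)) = -35963/(((46 - 5)*28)/(-34977) + 21557/((125*(-92)))) = -35963/((41*28)*(-1/34977) + 21557/(-11500)) = -35963/(1148*(-1/34977) + 21557*(-1/11500)) = -35963/(-1148/34977 - 21557/11500) = -35963/(-767201189/402235500) = -35963*(-402235500/767201189) = 14465595286500/767201189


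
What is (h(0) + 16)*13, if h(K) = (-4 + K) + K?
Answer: 156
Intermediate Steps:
h(K) = -4 + 2*K
(h(0) + 16)*13 = ((-4 + 2*0) + 16)*13 = ((-4 + 0) + 16)*13 = (-4 + 16)*13 = 12*13 = 156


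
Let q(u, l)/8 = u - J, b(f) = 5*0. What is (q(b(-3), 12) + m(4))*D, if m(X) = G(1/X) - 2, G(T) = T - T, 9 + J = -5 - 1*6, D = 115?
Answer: 18170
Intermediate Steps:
J = -20 (J = -9 + (-5 - 1*6) = -9 + (-5 - 6) = -9 - 11 = -20)
G(T) = 0
b(f) = 0
q(u, l) = 160 + 8*u (q(u, l) = 8*(u - 1*(-20)) = 8*(u + 20) = 8*(20 + u) = 160 + 8*u)
m(X) = -2 (m(X) = 0 - 2 = -2)
(q(b(-3), 12) + m(4))*D = ((160 + 8*0) - 2)*115 = ((160 + 0) - 2)*115 = (160 - 2)*115 = 158*115 = 18170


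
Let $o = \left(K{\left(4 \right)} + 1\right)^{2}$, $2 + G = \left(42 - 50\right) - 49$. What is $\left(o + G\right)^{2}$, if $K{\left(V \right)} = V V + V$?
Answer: $145924$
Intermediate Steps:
$K{\left(V \right)} = V + V^{2}$ ($K{\left(V \right)} = V^{2} + V = V + V^{2}$)
$G = -59$ ($G = -2 + \left(\left(42 - 50\right) - 49\right) = -2 - 57 = -59$)
$o = 441$ ($o = \left(4 \left(1 + 4\right) + 1\right)^{2} = \left(4 \cdot 5 + 1\right)^{2} = \left(20 + 1\right)^{2} = 21^{2} = 441$)
$\left(o + G\right)^{2} = \left(441 - 59\right)^{2} = 382^{2} = 145924$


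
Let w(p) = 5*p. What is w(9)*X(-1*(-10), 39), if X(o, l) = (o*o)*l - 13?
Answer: 174915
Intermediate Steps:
X(o, l) = -13 + l*o² (X(o, l) = o²*l - 13 = l*o² - 13 = -13 + l*o²)
w(9)*X(-1*(-10), 39) = (5*9)*(-13 + 39*(-1*(-10))²) = 45*(-13 + 39*10²) = 45*(-13 + 39*100) = 45*(-13 + 3900) = 45*3887 = 174915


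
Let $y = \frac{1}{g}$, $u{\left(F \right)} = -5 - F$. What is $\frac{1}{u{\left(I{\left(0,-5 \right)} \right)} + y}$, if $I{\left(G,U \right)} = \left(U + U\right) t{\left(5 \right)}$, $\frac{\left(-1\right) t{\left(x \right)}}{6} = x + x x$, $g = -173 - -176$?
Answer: $- \frac{3}{5414} \approx -0.00055412$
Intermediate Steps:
$g = 3$ ($g = -173 + 176 = 3$)
$t{\left(x \right)} = - 6 x - 6 x^{2}$ ($t{\left(x \right)} = - 6 \left(x + x x\right) = - 6 \left(x + x^{2}\right) = - 6 x - 6 x^{2}$)
$I{\left(G,U \right)} = - 360 U$ ($I{\left(G,U \right)} = \left(U + U\right) \left(\left(-6\right) 5 \left(1 + 5\right)\right) = 2 U \left(\left(-6\right) 5 \cdot 6\right) = 2 U \left(-180\right) = - 360 U$)
$y = \frac{1}{3} \approx 0.33333$
$\frac{1}{u{\left(I{\left(0,-5 \right)} \right)} + y} = \frac{1}{\left(-5 - \left(-360\right) \left(-5\right)\right) + \frac{1}{3}} = \frac{1}{\left(-5 - 1800\right) + \frac{1}{3}} = \frac{1}{-1805 + \frac{1}{3}} = \frac{1}{- \frac{5414}{3}} = - \frac{3}{5414}$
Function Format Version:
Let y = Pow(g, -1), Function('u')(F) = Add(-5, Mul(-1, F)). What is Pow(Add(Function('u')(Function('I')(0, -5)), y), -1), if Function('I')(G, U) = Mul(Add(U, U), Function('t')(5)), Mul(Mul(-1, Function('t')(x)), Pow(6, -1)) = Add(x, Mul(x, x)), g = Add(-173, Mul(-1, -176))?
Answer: Rational(-3, 5414) ≈ -0.00055412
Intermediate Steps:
g = 3 (g = Add(-173, 176) = 3)
Function('t')(x) = Add(Mul(-6, x), Mul(-6, Pow(x, 2))) (Function('t')(x) = Mul(-6, Add(x, Mul(x, x))) = Mul(-6, Add(x, Pow(x, 2))) = Add(Mul(-6, x), Mul(-6, Pow(x, 2))))
Function('I')(G, U) = Mul(-360, U) (Function('I')(G, U) = Mul(Add(U, U), Mul(-6, 5, Add(1, 5))) = Mul(Mul(2, U), Mul(-6, 5, 6)) = Mul(Mul(2, U), -180) = Mul(-360, U))
y = Rational(1, 3) (y = Pow(3, -1) = Rational(1, 3) ≈ 0.33333)
Pow(Add(Function('u')(Function('I')(0, -5)), y), -1) = Pow(Add(Add(-5, Mul(-1, Mul(-360, -5))), Rational(1, 3)), -1) = Pow(Add(Add(-5, Mul(-1, 1800)), Rational(1, 3)), -1) = Pow(Add(Add(-5, -1800), Rational(1, 3)), -1) = Pow(Add(-1805, Rational(1, 3)), -1) = Pow(Rational(-5414, 3), -1) = Rational(-3, 5414)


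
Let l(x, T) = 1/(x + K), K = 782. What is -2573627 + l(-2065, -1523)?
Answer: -3301963442/1283 ≈ -2.5736e+6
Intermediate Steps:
l(x, T) = 1/(782 + x) (l(x, T) = 1/(x + 782) = 1/(782 + x))
-2573627 + l(-2065, -1523) = -2573627 + 1/(782 - 2065) = -2573627 + 1/(-1283) = -2573627 - 1/1283 = -3301963442/1283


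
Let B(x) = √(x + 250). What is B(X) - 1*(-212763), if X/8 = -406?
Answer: 212763 + I*√2998 ≈ 2.1276e+5 + 54.754*I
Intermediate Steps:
X = -3248 (X = 8*(-406) = -3248)
B(x) = √(250 + x)
B(X) - 1*(-212763) = √(250 - 3248) - 1*(-212763) = √(-2998) + 212763 = I*√2998 + 212763 = 212763 + I*√2998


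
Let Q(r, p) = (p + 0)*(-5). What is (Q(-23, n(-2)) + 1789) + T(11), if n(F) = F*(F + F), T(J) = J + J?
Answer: 1771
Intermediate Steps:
T(J) = 2*J
n(F) = 2*F² (n(F) = F*(2*F) = 2*F²)
Q(r, p) = -5*p (Q(r, p) = p*(-5) = -5*p)
(Q(-23, n(-2)) + 1789) + T(11) = (-10*(-2)² + 1789) + 2*11 = (-10*4 + 1789) + 22 = (-5*8 + 1789) + 22 = (-40 + 1789) + 22 = 1749 + 22 = 1771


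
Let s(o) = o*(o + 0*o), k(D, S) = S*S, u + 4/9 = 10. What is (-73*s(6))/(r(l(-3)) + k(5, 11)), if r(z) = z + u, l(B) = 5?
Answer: -5913/305 ≈ -19.387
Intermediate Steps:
u = 86/9 (u = -4/9 + 10 = 86/9 ≈ 9.5556)
k(D, S) = S²
r(z) = 86/9 + z (r(z) = z + 86/9 = 86/9 + z)
s(o) = o² (s(o) = o*(o + 0) = o*o = o²)
(-73*s(6))/(r(l(-3)) + k(5, 11)) = (-73*6²)/((86/9 + 5) + 11²) = (-73*36)/(131/9 + 121) = -2628/1220/9 = -2628*9/1220 = -5913/305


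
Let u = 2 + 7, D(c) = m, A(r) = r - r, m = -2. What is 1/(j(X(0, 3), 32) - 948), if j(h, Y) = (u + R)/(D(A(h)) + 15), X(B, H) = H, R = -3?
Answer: -13/12318 ≈ -0.0010554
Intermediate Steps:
A(r) = 0
D(c) = -2
u = 9
j(h, Y) = 6/13 (j(h, Y) = (9 - 3)/(-2 + 15) = 6/13)
1/(j(X(0, 3), 32) - 948) = 1/(6/13 - 948) = 1/(-12318/13) = -13/12318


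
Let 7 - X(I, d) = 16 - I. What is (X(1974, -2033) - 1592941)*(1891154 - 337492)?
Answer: -2471838954112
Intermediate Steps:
X(I, d) = -9 + I (X(I, d) = 7 - (16 - I) = 7 + (-16 + I) = -9 + I)
(X(1974, -2033) - 1592941)*(1891154 - 337492) = ((-9 + 1974) - 1592941)*(1891154 - 337492) = (1965 - 1592941)*1553662 = -1590976*1553662 = -2471838954112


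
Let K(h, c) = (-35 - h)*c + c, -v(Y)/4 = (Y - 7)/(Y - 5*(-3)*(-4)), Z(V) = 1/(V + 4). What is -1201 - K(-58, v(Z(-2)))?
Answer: -141671/119 ≈ -1190.5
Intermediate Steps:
Z(V) = 1/(4 + V)
v(Y) = -4*(-7 + Y)/(-60 + Y) (v(Y) = -4*(Y - 7)/(Y - 5*(-3)*(-4)) = -4*(-7 + Y)/(Y + 15*(-4)) = -4*(-7 + Y)/(Y - 60) = -4*(-7 + Y)/(-60 + Y))
K(h, c) = c + c*(-35 - h) (K(h, c) = c*(-35 - h) + c = c + c*(-35 - h))
-1201 - K(-58, v(Z(-2))) = -1201 - (-1)*4*(7 - 1/(4 - 2))/(-60 + 1/(4 - 2))*(34 - 58) = -1201 - (-1)*4*(7 - 1/2)/(-60 + 1/2)*(-24) = -1201 - (-1)*4*(7 - 1*½)/(-60 + ½)*(-24) = -1201 - (-1)*4*(7 - ½)/(-119/2)*(-24) = -1201 - (-1)*4*(-2/119)*(13/2)*(-24) = -1201 - (-1)*(-52)*(-24)/119 = -1201 - 1*(-1248/119) = -1201 + 1248/119 = -141671/119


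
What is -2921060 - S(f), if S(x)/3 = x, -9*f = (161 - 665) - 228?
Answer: -2921304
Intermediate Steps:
f = 244/3 (f = -((161 - 665) - 228)/9 = -(-504 - 228)/9 = -⅑*(-732) = 244/3 ≈ 81.333)
S(x) = 3*x
-2921060 - S(f) = -2921060 - 3*244/3 = -2921060 - 1*244 = -2921060 - 244 = -2921304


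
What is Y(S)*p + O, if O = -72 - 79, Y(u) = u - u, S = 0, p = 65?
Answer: -151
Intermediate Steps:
Y(u) = 0
O = -151
Y(S)*p + O = 0*65 - 151 = 0 - 151 = -151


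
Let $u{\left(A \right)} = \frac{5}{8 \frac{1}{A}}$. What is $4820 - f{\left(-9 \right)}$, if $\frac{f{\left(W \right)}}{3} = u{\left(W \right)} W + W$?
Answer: $\frac{37561}{8} \approx 4695.1$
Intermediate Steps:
$u{\left(A \right)} = \frac{5 A}{8}$ ($u{\left(A \right)} = 5 \frac{A}{8} = \frac{5 A}{8}$)
$f{\left(W \right)} = 3 W + \frac{15 W^{2}}{8}$ ($f{\left(W \right)} = 3 \left(\frac{5 W}{8} W + W\right) = 3 \left(\frac{5 W^{2}}{8} + W\right) = 3 \left(W + \frac{5 W^{2}}{8}\right) = 3 W + \frac{15 W^{2}}{8}$)
$4820 - f{\left(-9 \right)} = 4820 - \frac{3}{8} \left(-9\right) \left(8 + 5 \left(-9\right)\right) = 4820 - \frac{3}{8} \left(-9\right) \left(8 - 45\right) = 4820 - \frac{3}{8} \left(-9\right) \left(-37\right) = 4820 - \frac{999}{8} = \frac{37561}{8}$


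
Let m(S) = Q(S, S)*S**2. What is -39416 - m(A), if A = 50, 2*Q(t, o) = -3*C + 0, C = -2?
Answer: -46916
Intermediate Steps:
Q(t, o) = 3 (Q(t, o) = (-3*(-2) + 0)/2 = (6 + 0)/2 = (1/2)*6 = 3)
m(S) = 3*S**2
-39416 - m(A) = -39416 - 3*50**2 = -39416 - 3*2500 = -39416 - 1*7500 = -39416 - 7500 = -46916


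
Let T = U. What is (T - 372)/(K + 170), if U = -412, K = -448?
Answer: 392/139 ≈ 2.8201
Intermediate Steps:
T = -412
(T - 372)/(K + 170) = (-412 - 372)/(-448 + 170) = -784/(-278) = -784*(-1/278) = 392/139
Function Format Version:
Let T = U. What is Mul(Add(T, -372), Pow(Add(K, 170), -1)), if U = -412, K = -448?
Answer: Rational(392, 139) ≈ 2.8201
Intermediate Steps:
T = -412
Mul(Add(T, -372), Pow(Add(K, 170), -1)) = Mul(Add(-412, -372), Pow(Add(-448, 170), -1)) = Mul(-784, Pow(-278, -1)) = Mul(-784, Rational(-1, 278)) = Rational(392, 139)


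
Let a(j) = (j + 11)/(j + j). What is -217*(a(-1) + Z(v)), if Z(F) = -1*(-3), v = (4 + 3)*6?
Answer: 434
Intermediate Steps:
v = 42 (v = 7*6 = 42)
Z(F) = 3
a(j) = (11 + j)/(2*j) (a(j) = (11 + j)/((2*j)) = (11 + j)*(1/(2*j)) = (11 + j)/(2*j))
-217*(a(-1) + Z(v)) = -217*((½)*(11 - 1)/(-1) + 3) = -217*((½)*(-1)*10 + 3) = -217*(-5 + 3) = -217*(-2) = 434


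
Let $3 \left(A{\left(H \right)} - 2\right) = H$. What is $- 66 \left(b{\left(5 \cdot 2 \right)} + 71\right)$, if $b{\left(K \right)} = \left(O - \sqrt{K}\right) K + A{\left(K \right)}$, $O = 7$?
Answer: $-9658 + 660 \sqrt{10} \approx -7570.9$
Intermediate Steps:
$A{\left(H \right)} = 2 + \frac{H}{3}$
$b{\left(K \right)} = 2 + \frac{K}{3} + K \left(7 - \sqrt{K}\right)$ ($b{\left(K \right)} = \left(7 - \sqrt{K}\right) K + \left(2 + \frac{K}{3}\right) = K \left(7 - \sqrt{K}\right) + \left(2 + \frac{K}{3}\right) = 2 + \frac{K}{3} + K \left(7 - \sqrt{K}\right)$)
$- 66 \left(b{\left(5 \cdot 2 \right)} + 71\right) = - 66 \left(\left(2 - \left(5 \cdot 2\right)^{\frac{3}{2}} + \frac{22 \cdot 5 \cdot 2}{3}\right) + 71\right) = - 66 \left(\left(2 - 10^{\frac{3}{2}} + \frac{22}{3} \cdot 10\right) + 71\right) = - 66 \left(\left(2 - 10 \sqrt{10} + \frac{220}{3}\right) + 71\right) = - 66 \left(\left(\frac{226}{3} - 10 \sqrt{10}\right) + 71\right) = - 66 \left(\frac{439}{3} - 10 \sqrt{10}\right) = -9658 + 660 \sqrt{10}$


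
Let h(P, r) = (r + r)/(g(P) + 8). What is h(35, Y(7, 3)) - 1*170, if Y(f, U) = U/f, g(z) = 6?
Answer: -8327/49 ≈ -169.94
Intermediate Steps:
h(P, r) = r/7 (h(P, r) = (r + r)/(6 + 8) = (2*r)/14 = (2*r)*(1/14) = r/7)
h(35, Y(7, 3)) - 1*170 = (3/7)/7 - 1*170 = (3*(⅐))/7 - 170 = (⅐)*(3/7) - 170 = 3/49 - 170 = -8327/49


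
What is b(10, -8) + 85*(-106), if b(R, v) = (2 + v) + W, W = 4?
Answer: -9012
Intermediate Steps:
b(R, v) = 6 + v (b(R, v) = (2 + v) + 4 = 6 + v)
b(10, -8) + 85*(-106) = (6 - 8) + 85*(-106) = -2 - 9010 = -9012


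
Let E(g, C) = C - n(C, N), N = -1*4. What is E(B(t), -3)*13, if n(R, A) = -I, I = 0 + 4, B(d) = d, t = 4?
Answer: 13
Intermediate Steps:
I = 4
N = -4
n(R, A) = -4 (n(R, A) = -1*4 = -4)
E(g, C) = 4 + C (E(g, C) = C - 1*(-4) = C + 4 = 4 + C)
E(B(t), -3)*13 = (4 - 3)*13 = 1*13 = 13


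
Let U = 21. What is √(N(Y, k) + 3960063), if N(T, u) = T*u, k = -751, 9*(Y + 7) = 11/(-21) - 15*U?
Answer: √15842853726/63 ≈ 1997.9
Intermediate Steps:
Y = -7949/189 (Y = -7 + (11/(-21) - 15*21)/9 = -7 + (11*(-1/21) - 315)/9 = -7 + (-11/21 - 315)/9 = -7 + (⅑)*(-6626/21) = -7 - 6626/189 = -7949/189 ≈ -42.058)
√(N(Y, k) + 3960063) = √(-7949/189*(-751) + 3960063) = √(5969699/189 + 3960063) = √(754421606/189) = √15842853726/63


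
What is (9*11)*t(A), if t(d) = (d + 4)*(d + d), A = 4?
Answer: 6336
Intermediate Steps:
t(d) = 2*d*(4 + d) (t(d) = (4 + d)*(2*d) = 2*d*(4 + d))
(9*11)*t(A) = (9*11)*(2*4*(4 + 4)) = 99*(2*4*8) = 99*64 = 6336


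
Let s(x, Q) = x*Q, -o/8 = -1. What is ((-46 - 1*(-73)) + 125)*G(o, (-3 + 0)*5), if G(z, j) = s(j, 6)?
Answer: -13680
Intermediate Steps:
o = 8 (o = -8*(-1) = 8)
s(x, Q) = Q*x
G(z, j) = 6*j
((-46 - 1*(-73)) + 125)*G(o, (-3 + 0)*5) = ((-46 - 1*(-73)) + 125)*(6*((-3 + 0)*5)) = ((-46 + 73) + 125)*(6*(-3*5)) = (27 + 125)*(6*(-15)) = 152*(-90) = -13680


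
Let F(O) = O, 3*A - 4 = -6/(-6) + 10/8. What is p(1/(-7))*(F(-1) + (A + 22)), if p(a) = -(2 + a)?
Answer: -3601/84 ≈ -42.869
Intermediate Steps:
p(a) = -2 - a
A = 25/12 (A = 4/3 + (-6/(-6) + 10/8)/3 = 4/3 + (-6*(-⅙) + 10*(⅛))/3 = 4/3 + (1 + 5/4)/3 = 4/3 + (⅓)*(9/4) = 4/3 + ¾ = 25/12 ≈ 2.0833)
p(1/(-7))*(F(-1) + (A + 22)) = (-2 - 1/(-7))*(-1 + (25/12 + 22)) = (-2 - (-1)/7)*(-1 + 289/12) = (-2 - 1*(-⅐))*(277/12) = (-2 + ⅐)*(277/12) = -13/7*277/12 = -3601/84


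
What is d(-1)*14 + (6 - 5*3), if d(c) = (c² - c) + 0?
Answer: 19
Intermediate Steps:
d(c) = c² - c
d(-1)*14 + (6 - 5*3) = -(-1 - 1)*14 + (6 - 5*3) = -1*(-2)*14 + (6 - 15) = 2*14 - 9 = 28 - 9 = 19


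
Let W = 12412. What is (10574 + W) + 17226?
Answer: 40212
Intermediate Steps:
(10574 + W) + 17226 = (10574 + 12412) + 17226 = 22986 + 17226 = 40212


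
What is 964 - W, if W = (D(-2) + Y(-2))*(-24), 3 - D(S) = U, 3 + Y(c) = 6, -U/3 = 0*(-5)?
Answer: 1108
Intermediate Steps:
U = 0 (U = -0*(-5) = -3*0 = 0)
Y(c) = 3 (Y(c) = -3 + 6 = 3)
D(S) = 3 (D(S) = 3 - 1*0 = 3 + 0 = 3)
W = -144 (W = (3 + 3)*(-24) = 6*(-24) = -144)
964 - W = 964 - 1*(-144) = 964 + 144 = 1108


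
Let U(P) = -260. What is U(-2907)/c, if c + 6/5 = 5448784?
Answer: -650/13621957 ≈ -4.7717e-5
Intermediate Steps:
c = 27243914/5 (c = -6/5 + 5448784 = 27243914/5 ≈ 5.4488e+6)
U(-2907)/c = -260/27243914/5 = -260*5/27243914 = -650/13621957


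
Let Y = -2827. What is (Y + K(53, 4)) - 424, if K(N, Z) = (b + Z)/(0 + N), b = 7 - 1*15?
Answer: -172307/53 ≈ -3251.1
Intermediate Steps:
b = -8 (b = 7 - 15 = -8)
K(N, Z) = (-8 + Z)/N (K(N, Z) = (-8 + Z)/(0 + N) = (-8 + Z)/N)
(Y + K(53, 4)) - 424 = (-2827 + (-8 + 4)/53) - 424 = (-2827 + (1/53)*(-4)) - 424 = (-2827 - 4/53) - 424 = -149835/53 - 424 = -172307/53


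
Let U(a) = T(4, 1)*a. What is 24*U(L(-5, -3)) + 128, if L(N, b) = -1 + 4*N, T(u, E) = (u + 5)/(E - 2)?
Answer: 4664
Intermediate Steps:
T(u, E) = (5 + u)/(-2 + E)
U(a) = -9*a (U(a) = ((5 + 4)/(-2 + 1))*a = (9/(-1))*a = (-1*9)*a = -9*a)
24*U(L(-5, -3)) + 128 = 24*(-9*(-1 + 4*(-5))) + 128 = 24*(-9*(-1 - 20)) + 128 = 24*(-9*(-21)) + 128 = 24*189 + 128 = 4536 + 128 = 4664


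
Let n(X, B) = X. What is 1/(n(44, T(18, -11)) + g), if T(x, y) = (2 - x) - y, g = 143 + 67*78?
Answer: 1/5413 ≈ 0.00018474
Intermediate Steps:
g = 5369 (g = 143 + 5226 = 5369)
T(x, y) = 2 - x - y
1/(n(44, T(18, -11)) + g) = 1/(44 + 5369) = 1/5413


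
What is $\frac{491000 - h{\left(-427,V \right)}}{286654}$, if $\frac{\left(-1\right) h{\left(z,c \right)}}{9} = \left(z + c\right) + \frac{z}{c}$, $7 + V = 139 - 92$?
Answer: $\frac{19496837}{11466160} \approx 1.7004$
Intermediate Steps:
$V = 40$ ($V = -7 + \left(139 - 92\right) = -7 + 47 = 40$)
$h{\left(z,c \right)} = - 9 c - 9 z - \frac{9 z}{c}$ ($h{\left(z,c \right)} = - 9 \left(\left(z + c\right) + \frac{z}{c}\right) = - 9 \left(\left(c + z\right) + \frac{z}{c}\right) = - 9 \left(c + z + \frac{z}{c}\right) = - 9 c - 9 z - \frac{9 z}{c}$)
$\frac{491000 - h{\left(-427,V \right)}}{286654} = \frac{491000 - \frac{9 \left(\left(-1\right) \left(-427\right) - 40 \left(40 - 427\right)\right)}{40}}{286654} = \left(491000 - 9 \cdot \frac{1}{40} \left(427 - 40 \left(-387\right)\right)\right) \frac{1}{286654} = \left(491000 - 9 \cdot \frac{1}{40} \left(427 + 15480\right)\right) \frac{1}{286654} = \left(491000 - 9 \cdot \frac{1}{40} \cdot 15907\right) \frac{1}{286654} = \left(491000 - \frac{143163}{40}\right) \frac{1}{286654} = \frac{19496837}{40} \cdot \frac{1}{286654} = \frac{19496837}{11466160}$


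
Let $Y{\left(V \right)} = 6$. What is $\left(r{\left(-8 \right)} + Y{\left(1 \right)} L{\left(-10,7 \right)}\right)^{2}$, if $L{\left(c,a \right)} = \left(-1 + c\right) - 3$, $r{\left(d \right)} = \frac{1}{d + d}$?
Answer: $\frac{1809025}{256} \approx 7066.5$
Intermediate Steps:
$r{\left(d \right)} = \frac{1}{2 d}$
$L{\left(c,a \right)} = -4 + c$
$\left(r{\left(-8 \right)} + Y{\left(1 \right)} L{\left(-10,7 \right)}\right)^{2} = \left(\frac{1}{2 \left(-8\right)} + 6 \left(-4 - 10\right)\right)^{2} = \left(\frac{1}{2} \left(- \frac{1}{8}\right) + 6 \left(-14\right)\right)^{2} = \left(- \frac{1}{16} - 84\right)^{2} = \left(- \frac{1345}{16}\right)^{2} = \frac{1809025}{256}$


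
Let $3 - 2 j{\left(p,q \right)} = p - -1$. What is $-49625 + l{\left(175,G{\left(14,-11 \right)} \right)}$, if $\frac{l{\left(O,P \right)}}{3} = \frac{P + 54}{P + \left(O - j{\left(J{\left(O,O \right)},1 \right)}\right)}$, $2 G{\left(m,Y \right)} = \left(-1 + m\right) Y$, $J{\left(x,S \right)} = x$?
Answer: $- \frac{3771521}{76} \approx -49625.0$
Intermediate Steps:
$j{\left(p,q \right)} = 1 - \frac{p}{2}$ ($j{\left(p,q \right)} = \frac{3}{2} - \frac{p - -1}{2} = \frac{3}{2} - \frac{p + 1}{2} = \frac{3}{2} - \frac{1 + p}{2} = \frac{3}{2} - \left(\frac{1}{2} + \frac{p}{2}\right) = 1 - \frac{p}{2}$)
$G{\left(m,Y \right)} = \frac{Y \left(-1 + m\right)}{2}$ ($G{\left(m,Y \right)} = \frac{\left(-1 + m\right) Y}{2} = \frac{Y \left(-1 + m\right)}{2}$)
$l{\left(O,P \right)} = \frac{3 \left(54 + P\right)}{-1 + P + \frac{3 O}{2}}$ ($l{\left(O,P \right)} = 3 \frac{P + 54}{P + \left(O - \left(1 - \frac{O}{2}\right)\right)} = 3 \frac{54 + P}{P + \left(O + \left(-1 + \frac{O}{2}\right)\right)} = 3 \frac{54 + P}{P + \left(-1 + \frac{3 O}{2}\right)} = 3 \frac{54 + P}{-1 + P + \frac{3 O}{2}} = \frac{3 \left(54 + P\right)}{-1 + P + \frac{3 O}{2}}$)
$-49625 + l{\left(175,G{\left(14,-11 \right)} \right)} = -49625 + \frac{6 \left(54 + \frac{1}{2} \left(-11\right) \left(-1 + 14\right)\right)}{-2 + 2 \cdot \frac{1}{2} \left(-11\right) \left(-1 + 14\right) + 3 \cdot 175} = -49625 + \frac{6 \left(54 + \frac{1}{2} \left(-11\right) 13\right)}{-2 + 2 \cdot \frac{1}{2} \left(-11\right) 13 + 525} = -49625 + \frac{6 \left(54 - \frac{143}{2}\right)}{-2 + 2 \left(- \frac{143}{2}\right) + 525} = -49625 + 6 \frac{1}{-2 - 143 + 525} \left(- \frac{35}{2}\right) = -49625 + 6 \cdot \frac{1}{380} \left(- \frac{35}{2}\right) = -49625 - \frac{21}{76} = - \frac{3771521}{76}$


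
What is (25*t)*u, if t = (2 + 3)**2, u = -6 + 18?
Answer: 7500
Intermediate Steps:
u = 12
t = 25 (t = 5**2 = 25)
(25*t)*u = (25*25)*12 = 625*12 = 7500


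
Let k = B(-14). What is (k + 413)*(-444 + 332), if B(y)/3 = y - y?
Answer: -46256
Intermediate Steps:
B(y) = 0 (B(y) = 3*(y - y) = 3*0 = 0)
k = 0
(k + 413)*(-444 + 332) = (0 + 413)*(-444 + 332) = 413*(-112) = -46256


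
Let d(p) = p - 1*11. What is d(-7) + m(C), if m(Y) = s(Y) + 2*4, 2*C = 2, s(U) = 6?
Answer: -4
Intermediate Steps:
d(p) = -11 + p (d(p) = p - 11 = -11 + p)
C = 1 (C = (½)*2 = 1)
m(Y) = 14 (m(Y) = 6 + 2*4 = 6 + 8 = 14)
d(-7) + m(C) = (-11 - 7) + 14 = -18 + 14 = -4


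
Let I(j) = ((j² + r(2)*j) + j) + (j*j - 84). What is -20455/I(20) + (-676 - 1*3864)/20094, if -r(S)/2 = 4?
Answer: -68939635/1929024 ≈ -35.738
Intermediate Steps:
r(S) = -8 (r(S) = -2*4 = -8)
I(j) = -84 - 7*j + 2*j² (I(j) = ((j² - 8*j) + j) + (j*j - 84) = (j² - 7*j) + (j² - 84) = (j² - 7*j) + (-84 + j²) = -84 - 7*j + 2*j²)
-20455/I(20) + (-676 - 1*3864)/20094 = -20455/(-84 - 7*20 + 2*20²) + (-676 - 1*3864)/20094 = -20455/(-84 - 140 + 2*400) + (-676 - 3864)*(1/20094) = -20455/(-84 - 140 + 800) - 4540*1/20094 = -20455/576 - 2270/10047 = -68939635/1929024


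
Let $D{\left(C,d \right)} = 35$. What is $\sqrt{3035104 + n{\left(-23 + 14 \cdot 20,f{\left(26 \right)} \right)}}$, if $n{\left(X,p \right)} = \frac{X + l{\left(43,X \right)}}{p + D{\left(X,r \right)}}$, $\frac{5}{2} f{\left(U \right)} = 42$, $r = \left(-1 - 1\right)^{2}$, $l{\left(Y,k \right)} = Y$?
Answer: $\frac{2 \sqrt{50899549981}}{259} \approx 1742.2$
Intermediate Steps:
$r = 4$ ($r = \left(-2\right)^{2} = 4$)
$f{\left(U \right)} = \frac{84}{5}$ ($f{\left(U \right)} = \frac{2}{5} \cdot 42 = \frac{84}{5}$)
$n{\left(X,p \right)} = \frac{43 + X}{35 + p}$ ($n{\left(X,p \right)} = \frac{X + 43}{p + 35} = \frac{43 + X}{35 + p}$)
$\sqrt{3035104 + n{\left(-23 + 14 \cdot 20,f{\left(26 \right)} \right)}} = \sqrt{3035104 + \frac{43 + \left(-23 + 14 \cdot 20\right)}{35 + \frac{84}{5}}} = \sqrt{3035104 + \frac{43 + \left(-23 + 280\right)}{\frac{259}{5}}} = \sqrt{3035104 + \frac{5 \left(43 + 257\right)}{259}} = \sqrt{3035104 + \frac{5}{259} \cdot 300} = \sqrt{3035104 + \frac{1500}{259}} = \sqrt{\frac{786093436}{259}} = \frac{2 \sqrt{50899549981}}{259}$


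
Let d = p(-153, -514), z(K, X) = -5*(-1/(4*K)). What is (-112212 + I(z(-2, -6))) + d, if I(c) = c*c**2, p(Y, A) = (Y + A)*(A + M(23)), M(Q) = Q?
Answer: 110225795/512 ≈ 2.1528e+5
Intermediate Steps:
z(K, X) = 5/(4*K) (z(K, X) = -(-5)/(4*K) = 5/(4*K))
p(Y, A) = (23 + A)*(A + Y) (p(Y, A) = (Y + A)*(A + 23) = (A + Y)*(23 + A) = (23 + A)*(A + Y))
d = 327497 (d = (-514)**2 + 23*(-514) + 23*(-153) - 514*(-153) = 264196 - 11822 - 3519 + 78642 = 327497)
I(c) = c**3
(-112212 + I(z(-2, -6))) + d = (-112212 + ((5/4)/(-2))**3) + 327497 = (-112212 + ((5/4)*(-1/2))**3) + 327497 = (-112212 + (-5/8)**3) + 327497 = (-112212 - 125/512) + 327497 = -57452669/512 + 327497 = 110225795/512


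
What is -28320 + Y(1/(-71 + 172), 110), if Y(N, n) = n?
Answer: -28210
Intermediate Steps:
-28320 + Y(1/(-71 + 172), 110) = -28320 + 110 = -28210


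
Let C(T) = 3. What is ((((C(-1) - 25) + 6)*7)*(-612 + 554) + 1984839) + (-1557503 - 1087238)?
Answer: -653406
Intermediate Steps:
((((C(-1) - 25) + 6)*7)*(-612 + 554) + 1984839) + (-1557503 - 1087238) = ((((3 - 25) + 6)*7)*(-612 + 554) + 1984839) + (-1557503 - 1087238) = (((-22 + 6)*7)*(-58) + 1984839) - 2644741 = (-16*7*(-58) + 1984839) - 2644741 = (-112*(-58) + 1984839) - 2644741 = (6496 + 1984839) - 2644741 = 1991335 - 2644741 = -653406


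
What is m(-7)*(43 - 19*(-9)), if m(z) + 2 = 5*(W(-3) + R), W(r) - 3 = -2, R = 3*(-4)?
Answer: -12198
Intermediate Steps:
R = -12
W(r) = 1 (W(r) = 3 - 2 = 1)
m(z) = -57 (m(z) = -2 + 5*(1 - 12) = -2 + 5*(-11) = -2 - 55 = -57)
m(-7)*(43 - 19*(-9)) = -57*(43 - 19*(-9)) = -57*(43 + 171) = -57*214 = -12198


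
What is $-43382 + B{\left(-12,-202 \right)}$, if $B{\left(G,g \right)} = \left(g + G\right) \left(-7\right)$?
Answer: $-41884$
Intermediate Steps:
$B{\left(G,g \right)} = - 7 G - 7 g$ ($B{\left(G,g \right)} = \left(G + g\right) \left(-7\right) = - 7 G - 7 g$)
$-43382 + B{\left(-12,-202 \right)} = -43382 - -1498 = -43382 + \left(84 + 1414\right) = -43382 + 1498 = -41884$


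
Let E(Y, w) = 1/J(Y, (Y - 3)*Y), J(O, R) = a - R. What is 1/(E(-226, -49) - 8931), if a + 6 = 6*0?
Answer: -51760/462268561 ≈ -0.00011197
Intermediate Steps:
a = -6 (a = -6 + 6*0 = -6 + 0 = -6)
J(O, R) = -6 - R
E(Y, w) = 1/(-6 - Y*(-3 + Y)) (E(Y, w) = 1/(-6 - (Y - 3)*Y) = 1/(-6 - (-3 + Y)*Y) = 1/(-6 - Y*(-3 + Y)))
1/(E(-226, -49) - 8931) = 1/(-1/(6 - 226*(-3 - 226)) - 8931) = 1/(-1/(6 - 226*(-229)) - 8931) = 1/(-1/(6 + 51754) - 8931) = 1/(-1/51760 - 8931) = 1/(-462268561/51760) = -51760/462268561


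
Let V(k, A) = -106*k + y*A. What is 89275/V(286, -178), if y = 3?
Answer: -3571/1234 ≈ -2.8938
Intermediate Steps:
V(k, A) = -106*k + 3*A
89275/V(286, -178) = 89275/(-106*286 + 3*(-178)) = 89275/(-30316 - 534) = 89275/(-30850) = 89275*(-1/30850) = -3571/1234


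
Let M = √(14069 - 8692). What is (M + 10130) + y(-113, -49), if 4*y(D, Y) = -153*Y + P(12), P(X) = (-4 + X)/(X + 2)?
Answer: 336123/28 + √5377 ≈ 12078.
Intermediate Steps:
P(X) = (-4 + X)/(2 + X)
y(D, Y) = ⅐ - 153*Y/4 (y(D, Y) = (-153*Y + (-4 + 12)/(2 + 12))/4 = (-153*Y + 8/14)/4 = (-153*Y + (1/14)*8)/4 = (-153*Y + 4/7)/4 = (4/7 - 153*Y)/4 = ⅐ - 153*Y/4)
M = √5377 ≈ 73.328
(M + 10130) + y(-113, -49) = (√5377 + 10130) + (⅐ - 153/4*(-49)) = (10130 + √5377) + (⅐ + 7497/4) = (10130 + √5377) + 52483/28 = 336123/28 + √5377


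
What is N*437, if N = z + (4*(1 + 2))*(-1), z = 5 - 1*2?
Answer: -3933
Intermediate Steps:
z = 3 (z = 5 - 2 = 3)
N = -9 (N = 3 + (4*(1 + 2))*(-1) = 3 + (4*3)*(-1) = 3 + 12*(-1) = 3 - 12 = -9)
N*437 = -9*437 = -3933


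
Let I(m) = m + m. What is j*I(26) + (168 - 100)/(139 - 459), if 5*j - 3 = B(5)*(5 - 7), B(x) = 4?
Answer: -4177/80 ≈ -52.213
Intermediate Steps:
I(m) = 2*m
j = -1 (j = 3/5 + (4*(5 - 7))/5 = 3/5 + (4*(-2))/5 = 3/5 + (1/5)*(-8) = 3/5 - 8/5 = -1)
j*I(26) + (168 - 100)/(139 - 459) = -2*26 + (168 - 100)/(139 - 459) = -1*52 + 68/(-320) = -52 + 68*(-1/320) = -52 - 17/80 = -4177/80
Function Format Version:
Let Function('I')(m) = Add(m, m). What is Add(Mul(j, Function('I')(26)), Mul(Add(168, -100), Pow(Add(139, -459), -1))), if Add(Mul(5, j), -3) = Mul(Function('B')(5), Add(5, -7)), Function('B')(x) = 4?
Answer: Rational(-4177, 80) ≈ -52.213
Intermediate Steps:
Function('I')(m) = Mul(2, m)
j = -1 (j = Add(Rational(3, 5), Mul(Rational(1, 5), Mul(4, Add(5, -7)))) = Add(Rational(3, 5), Mul(Rational(1, 5), Mul(4, -2))) = Add(Rational(3, 5), Mul(Rational(1, 5), -8)) = Add(Rational(3, 5), Rational(-8, 5)) = -1)
Add(Mul(j, Function('I')(26)), Mul(Add(168, -100), Pow(Add(139, -459), -1))) = Add(Mul(-1, Mul(2, 26)), Mul(Add(168, -100), Pow(Add(139, -459), -1))) = Add(Mul(-1, 52), Mul(68, Pow(-320, -1))) = Add(-52, Mul(68, Rational(-1, 320))) = Add(-52, Rational(-17, 80)) = Rational(-4177, 80)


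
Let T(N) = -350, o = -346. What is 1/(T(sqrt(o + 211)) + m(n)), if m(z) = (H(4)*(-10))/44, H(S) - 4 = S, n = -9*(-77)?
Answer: -11/3870 ≈ -0.0028424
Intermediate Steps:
n = 693
H(S) = 4 + S
m(z) = -20/11 (m(z) = ((4 + 4)*(-10))/44 = (8*(-10))*(1/44) = -80*1/44 = -20/11)
1/(T(sqrt(o + 211)) + m(n)) = 1/(-350 - 20/11) = 1/(-3870/11) = -11/3870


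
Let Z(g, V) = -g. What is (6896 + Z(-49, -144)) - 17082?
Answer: -10137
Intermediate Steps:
(6896 + Z(-49, -144)) - 17082 = (6896 - 1*(-49)) - 17082 = (6896 + 49) - 17082 = 6945 - 17082 = -10137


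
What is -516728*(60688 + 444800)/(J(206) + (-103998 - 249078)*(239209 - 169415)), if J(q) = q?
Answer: 130599901632/12321293069 ≈ 10.600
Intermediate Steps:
-516728*(60688 + 444800)/(J(206) + (-103998 - 249078)*(239209 - 169415)) = -516728*(60688 + 444800)/(206 + (-103998 - 249078)*(239209 - 169415)) = -516728*505488/(206 - 353076*69794) = -516728*505488/(206 - 24642586344) = -516728/((-24642586138*1/505488)) = -516728/(-12321293069/252744) = -516728*(-252744/12321293069) = 130599901632/12321293069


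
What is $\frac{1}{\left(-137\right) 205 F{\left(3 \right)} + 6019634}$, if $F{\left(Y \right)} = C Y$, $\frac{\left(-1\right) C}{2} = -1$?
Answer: $\frac{1}{5851124} \approx 1.7091 \cdot 10^{-7}$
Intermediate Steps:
$C = 2$ ($C = \left(-2\right) \left(-1\right) = 2$)
$F{\left(Y \right)} = 2 Y$
$\frac{1}{\left(-137\right) 205 F{\left(3 \right)} + 6019634} = \frac{1}{\left(-137\right) 205 \cdot 2 \cdot 3 + 6019634} = \frac{1}{\left(-28085\right) 6 + 6019634} = \frac{1}{-168510 + 6019634} = \frac{1}{5851124}$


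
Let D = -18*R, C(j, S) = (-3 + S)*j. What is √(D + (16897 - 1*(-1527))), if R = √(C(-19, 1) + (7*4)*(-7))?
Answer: √(18424 - 18*I*√158) ≈ 135.74 - 0.8334*I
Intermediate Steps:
C(j, S) = j*(-3 + S)
R = I*√158 (R = √(-19*(-3 + 1) + (7*4)*(-7)) = √(-19*(-2) + 28*(-7)) = √(38 - 196) = √(-158) = I*√158 ≈ 12.57*I)
D = -18*I*√158 ≈ -226.26*I
√(D + (16897 - 1*(-1527))) = √(-18*I*√158 + (16897 - 1*(-1527))) = √(-18*I*√158 + (16897 + 1527)) = √(-18*I*√158 + 18424) = √(18424 - 18*I*√158)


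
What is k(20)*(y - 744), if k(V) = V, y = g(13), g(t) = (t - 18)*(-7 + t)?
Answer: -15480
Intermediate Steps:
g(t) = (-18 + t)*(-7 + t)
y = -30 (y = 126 + 13**2 - 25*13 = 126 + 169 - 325 = -30)
k(20)*(y - 744) = 20*(-30 - 744) = 20*(-774) = -15480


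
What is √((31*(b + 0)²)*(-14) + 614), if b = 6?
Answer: I*√15010 ≈ 122.52*I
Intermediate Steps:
√((31*(b + 0)²)*(-14) + 614) = √((31*(6 + 0)²)*(-14) + 614) = √((31*6²)*(-14) + 614) = √((31*36)*(-14) + 614) = √(1116*(-14) + 614) = √(-15624 + 614) = √(-15010) = I*√15010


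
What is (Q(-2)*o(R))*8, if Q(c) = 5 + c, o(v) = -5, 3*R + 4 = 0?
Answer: -120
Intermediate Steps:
R = -4/3 (R = -4/3 + (⅓)*0 = -4/3 + 0 = -4/3 ≈ -1.3333)
(Q(-2)*o(R))*8 = ((5 - 2)*(-5))*8 = (3*(-5))*8 = -15*8 = -120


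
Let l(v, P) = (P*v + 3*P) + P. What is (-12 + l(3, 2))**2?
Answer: 4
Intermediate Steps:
l(v, P) = 4*P + P*v (l(v, P) = (3*P + P*v) + P = 4*P + P*v)
(-12 + l(3, 2))**2 = (-12 + 2*(4 + 3))**2 = (-12 + 2*7)**2 = (-12 + 14)**2 = 2**2 = 4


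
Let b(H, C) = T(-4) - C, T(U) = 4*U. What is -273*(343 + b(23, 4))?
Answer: -88179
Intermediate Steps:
b(H, C) = -16 - C (b(H, C) = 4*(-4) - C = -16 - C)
-273*(343 + b(23, 4)) = -273*(343 + (-16 - 1*4)) = -273*(343 + (-16 - 4)) = -273*(343 - 20) = -273*323 = -88179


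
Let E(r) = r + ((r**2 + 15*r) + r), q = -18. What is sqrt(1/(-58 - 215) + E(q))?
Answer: 17*sqrt(4641)/273 ≈ 4.2422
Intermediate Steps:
E(r) = r**2 + 17*r (E(r) = r + (r**2 + 16*r) = r**2 + 17*r)
sqrt(1/(-58 - 215) + E(q)) = sqrt(1/(-58 - 215) - 18*(17 - 18)) = sqrt(1/(-273) - 18*(-1)) = sqrt(-1/273 + 18) = sqrt(4913/273) = 17*sqrt(4641)/273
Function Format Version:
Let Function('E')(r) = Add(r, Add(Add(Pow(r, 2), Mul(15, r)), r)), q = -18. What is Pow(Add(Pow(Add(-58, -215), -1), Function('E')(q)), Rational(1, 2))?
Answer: Mul(Rational(17, 273), Pow(4641, Rational(1, 2))) ≈ 4.2422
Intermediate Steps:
Function('E')(r) = Add(Pow(r, 2), Mul(17, r)) (Function('E')(r) = Add(r, Add(Pow(r, 2), Mul(16, r))) = Add(Pow(r, 2), Mul(17, r)))
Pow(Add(Pow(Add(-58, -215), -1), Function('E')(q)), Rational(1, 2)) = Pow(Add(Pow(Add(-58, -215), -1), Mul(-18, Add(17, -18))), Rational(1, 2)) = Pow(Add(Pow(-273, -1), Mul(-18, -1)), Rational(1, 2)) = Pow(Add(Rational(-1, 273), 18), Rational(1, 2)) = Pow(Rational(4913, 273), Rational(1, 2)) = Mul(Rational(17, 273), Pow(4641, Rational(1, 2)))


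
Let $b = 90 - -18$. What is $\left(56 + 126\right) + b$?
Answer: $290$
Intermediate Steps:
$b = 108$ ($b = 90 + 18 = 108$)
$\left(56 + 126\right) + b = \left(56 + 126\right) + 108 = 182 + 108 = 290$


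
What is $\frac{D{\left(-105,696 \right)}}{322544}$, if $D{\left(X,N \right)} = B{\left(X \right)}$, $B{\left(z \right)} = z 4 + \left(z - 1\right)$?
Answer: $- \frac{263}{161272} \approx -0.0016308$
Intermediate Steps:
$B{\left(z \right)} = -1 + 5 z$ ($B{\left(z \right)} = 4 z + \left(-1 + z\right) = -1 + 5 z$)
$D{\left(X,N \right)} = -1 + 5 X$
$\frac{D{\left(-105,696 \right)}}{322544} = \frac{-1 + 5 \left(-105\right)}{322544} = \left(-1 - 525\right) \frac{1}{322544} = \left(-526\right) \frac{1}{322544} = - \frac{263}{161272}$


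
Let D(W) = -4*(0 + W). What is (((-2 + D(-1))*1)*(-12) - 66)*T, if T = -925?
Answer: 83250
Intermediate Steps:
D(W) = -4*W
(((-2 + D(-1))*1)*(-12) - 66)*T = (((-2 - 4*(-1))*1)*(-12) - 66)*(-925) = (((-2 + 4)*1)*(-12) - 66)*(-925) = ((2*1)*(-12) - 66)*(-925) = (2*(-12) - 66)*(-925) = (-24 - 66)*(-925) = -90*(-925) = 83250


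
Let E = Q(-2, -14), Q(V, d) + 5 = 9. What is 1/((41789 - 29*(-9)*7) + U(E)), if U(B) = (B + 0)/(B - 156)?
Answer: 38/1657407 ≈ 2.2927e-5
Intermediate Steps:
Q(V, d) = 4 (Q(V, d) = -5 + 9 = 4)
E = 4
U(B) = B/(-156 + B)
1/((41789 - 29*(-9)*7) + U(E)) = 1/((41789 - 29*(-9)*7) + 4/(-156 + 4)) = 1/((41789 - (-261)*7) + 4/(-152)) = 1/((41789 - 1*(-1827)) + 4*(-1/152)) = 1/((41789 + 1827) - 1/38) = 1/(43616 - 1/38) = 1/(1657407/38) = 38/1657407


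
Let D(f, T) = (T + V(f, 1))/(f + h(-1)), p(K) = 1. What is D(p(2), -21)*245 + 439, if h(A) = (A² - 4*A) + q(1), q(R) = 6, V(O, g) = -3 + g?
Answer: -367/12 ≈ -30.583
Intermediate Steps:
h(A) = 6 + A² - 4*A (h(A) = (A² - 4*A) + 6 = 6 + A² - 4*A)
D(f, T) = (-2 + T)/(11 + f) (D(f, T) = (T + (-3 + 1))/(f + (6 + (-1)² - 4*(-1))) = (T - 2)/(f + (6 + 1 + 4)) = (-2 + T)/(f + 11) = (-2 + T)/(11 + f))
D(p(2), -21)*245 + 439 = ((-2 - 21)/(11 + 1))*245 + 439 = (-23/12)*245 + 439 = ((1/12)*(-23))*245 + 439 = -23/12*245 + 439 = -5635/12 + 439 = -367/12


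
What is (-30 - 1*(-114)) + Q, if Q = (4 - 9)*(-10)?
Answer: 134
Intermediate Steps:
Q = 50 (Q = -5*(-10) = 50)
(-30 - 1*(-114)) + Q = (-30 - 1*(-114)) + 50 = (-30 + 114) + 50 = 84 + 50 = 134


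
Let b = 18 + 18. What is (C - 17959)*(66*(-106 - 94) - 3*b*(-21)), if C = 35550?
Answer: -192304812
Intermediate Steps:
b = 36
(C - 17959)*(66*(-106 - 94) - 3*b*(-21)) = (35550 - 17959)*(66*(-106 - 94) - 3*36*(-21)) = 17591*(66*(-200) - 108*(-21)) = 17591*(-13200 + 2268) = 17591*(-10932) = -192304812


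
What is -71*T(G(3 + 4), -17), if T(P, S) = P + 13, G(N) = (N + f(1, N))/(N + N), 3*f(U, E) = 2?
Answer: -40399/42 ≈ -961.88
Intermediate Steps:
f(U, E) = ⅔ (f(U, E) = (⅓)*2 = ⅔)
G(N) = (⅔ + N)/(2*N) (G(N) = (N + ⅔)/(N + N) = (⅔ + N)/((2*N)) = (⅔ + N)*(1/(2*N)) = (⅔ + N)/(2*N))
T(P, S) = 13 + P
-71*T(G(3 + 4), -17) = -71*(13 + (2 + 3*(3 + 4))/(6*(3 + 4))) = -71*(13 + (⅙)*(2 + 3*7)/7) = -71*(13 + (⅙)*(⅐)*(2 + 21)) = -71*(13 + (⅙)*(⅐)*23) = -71*(13 + 23/42) = -71*569/42 = -40399/42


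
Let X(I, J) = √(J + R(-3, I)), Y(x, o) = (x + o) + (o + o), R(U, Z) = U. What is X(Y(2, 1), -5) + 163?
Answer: 163 + 2*I*√2 ≈ 163.0 + 2.8284*I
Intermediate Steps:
Y(x, o) = x + 3*o (Y(x, o) = (o + x) + 2*o = x + 3*o)
X(I, J) = √(-3 + J) (X(I, J) = √(J - 3) = √(-3 + J))
X(Y(2, 1), -5) + 163 = √(-3 - 5) + 163 = √(-8) + 163 = 2*I*√2 + 163 = 163 + 2*I*√2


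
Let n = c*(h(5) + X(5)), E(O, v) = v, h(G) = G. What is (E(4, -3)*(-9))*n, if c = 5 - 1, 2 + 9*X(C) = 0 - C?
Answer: 456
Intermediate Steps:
X(C) = -2/9 - C/9 (X(C) = -2/9 + (0 - C)/9 = -2/9 + (-C)/9 = -2/9 - C/9)
c = 4
n = 152/9 (n = 4*(5 + (-2/9 - ⅑*5)) = 4*(5 + (-2/9 - 5/9)) = 4*(5 - 7/9) = 4*(38/9) = 152/9 ≈ 16.889)
(E(4, -3)*(-9))*n = -3*(-9)*(152/9) = 27*(152/9) = 456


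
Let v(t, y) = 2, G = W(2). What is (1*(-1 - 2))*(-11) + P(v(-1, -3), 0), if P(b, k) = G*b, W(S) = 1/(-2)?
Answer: 32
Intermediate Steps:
W(S) = -1/2
G = -1/2 ≈ -0.50000
P(b, k) = -b/2
(1*(-1 - 2))*(-11) + P(v(-1, -3), 0) = (1*(-1 - 2))*(-11) - 1/2*2 = (1*(-3))*(-11) - 1 = -3*(-11) - 1 = 33 - 1 = 32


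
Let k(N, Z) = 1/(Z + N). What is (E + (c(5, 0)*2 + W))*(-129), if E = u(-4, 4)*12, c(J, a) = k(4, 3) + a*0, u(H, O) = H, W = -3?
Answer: 45795/7 ≈ 6542.1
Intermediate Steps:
k(N, Z) = 1/(N + Z)
c(J, a) = 1/7 (c(J, a) = 1/(4 + 3) + a*0 = 1/7 + 0 = 1/7)
E = -48 (E = -4*12 = -48)
(E + (c(5, 0)*2 + W))*(-129) = (-48 + ((1/7)*2 - 3))*(-129) = (-48 + (2/7 - 3))*(-129) = (-48 - 19/7)*(-129) = -355/7*(-129) = 45795/7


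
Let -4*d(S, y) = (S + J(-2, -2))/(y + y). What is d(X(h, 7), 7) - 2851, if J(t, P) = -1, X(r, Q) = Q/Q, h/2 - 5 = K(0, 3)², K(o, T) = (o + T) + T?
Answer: -2851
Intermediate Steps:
K(o, T) = o + 2*T (K(o, T) = (T + o) + T = o + 2*T)
h = 82 (h = 10 + 2*(0 + 2*3)² = 10 + 2*(0 + 6)² = 10 + 2*6² = 10 + 2*36 = 10 + 72 = 82)
X(r, Q) = 1
d(S, y) = -(-1 + S)/(8*y) (d(S, y) = -(S - 1)/(4*(y + y)) = -(-1 + S)/(4*(2*y)) = -(-1 + S)*1/(2*y)/4 = -(-1 + S)/(8*y))
d(X(h, 7), 7) - 2851 = (⅛)*(1 - 1*1)/7 - 2851 = (⅛)*(⅐)*(1 - 1) - 2851 = (⅛)*(⅐)*0 - 2851 = 0 - 2851 = -2851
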